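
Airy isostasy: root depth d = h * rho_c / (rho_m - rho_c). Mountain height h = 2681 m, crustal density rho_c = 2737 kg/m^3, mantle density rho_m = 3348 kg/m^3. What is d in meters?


rho_m - rho_c = 3348 - 2737 = 611
d = 2681 * 2737 / 611
= 7337897 / 611
= 12009.65 m

12009.65


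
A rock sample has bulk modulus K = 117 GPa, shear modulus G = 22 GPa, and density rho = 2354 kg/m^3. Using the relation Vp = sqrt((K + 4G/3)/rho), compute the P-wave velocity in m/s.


First compute the effective modulus:
K + 4G/3 = 117e9 + 4*22e9/3 = 146333333333.33 Pa
Then divide by density:
146333333333.33 / 2354 = 62163693.0048 Pa/(kg/m^3)
Take the square root:
Vp = sqrt(62163693.0048) = 7884.4 m/s

7884.4


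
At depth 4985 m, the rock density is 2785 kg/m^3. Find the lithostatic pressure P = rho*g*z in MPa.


P = rho * g * z / 1e6
= 2785 * 9.81 * 4985 / 1e6
= 136194437.25 / 1e6
= 136.1944 MPa

136.1944


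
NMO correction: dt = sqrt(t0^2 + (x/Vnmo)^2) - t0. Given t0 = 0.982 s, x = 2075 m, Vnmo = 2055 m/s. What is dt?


x/Vnmo = 2075/2055 = 1.009732
(x/Vnmo)^2 = 1.019559
t0^2 = 0.964324
sqrt(0.964324 + 1.019559) = 1.408504
dt = 1.408504 - 0.982 = 0.426504

0.426504


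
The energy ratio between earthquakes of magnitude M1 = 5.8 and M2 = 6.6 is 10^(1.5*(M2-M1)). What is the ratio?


M2 - M1 = 6.6 - 5.8 = 0.8
1.5 * 0.8 = 1.2
ratio = 10^1.2 = 15.85

15.85


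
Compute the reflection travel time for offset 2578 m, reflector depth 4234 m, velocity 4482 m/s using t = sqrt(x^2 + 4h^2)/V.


x^2 + 4h^2 = 2578^2 + 4*4234^2 = 6646084 + 71707024 = 78353108
sqrt(78353108) = 8851.7291
t = 8851.7291 / 4482 = 1.975 s

1.975


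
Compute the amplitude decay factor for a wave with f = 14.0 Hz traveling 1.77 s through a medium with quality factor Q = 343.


pi*f*t/Q = pi*14.0*1.77/343 = 0.226964
A/A0 = exp(-0.226964) = 0.796949

0.796949


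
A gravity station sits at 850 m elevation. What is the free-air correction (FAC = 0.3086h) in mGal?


FAC = 0.3086 * h
= 0.3086 * 850
= 262.31 mGal

262.31


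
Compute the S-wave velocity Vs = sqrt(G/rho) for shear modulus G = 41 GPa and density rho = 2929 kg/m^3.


Convert G to Pa: G = 41e9 Pa
Compute G/rho = 41e9 / 2929 = 13997951.5193
Vs = sqrt(13997951.5193) = 3741.38 m/s

3741.38


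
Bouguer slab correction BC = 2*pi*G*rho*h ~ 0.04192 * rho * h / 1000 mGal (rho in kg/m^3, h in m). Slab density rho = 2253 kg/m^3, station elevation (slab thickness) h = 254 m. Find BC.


BC = 0.04192 * rho * h / 1000
= 0.04192 * 2253 * 254 / 1000
= 23.9892 mGal

23.9892


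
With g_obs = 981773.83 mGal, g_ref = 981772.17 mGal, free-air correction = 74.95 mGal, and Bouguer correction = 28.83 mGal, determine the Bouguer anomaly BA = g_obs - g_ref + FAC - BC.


BA = g_obs - g_ref + FAC - BC
= 981773.83 - 981772.17 + 74.95 - 28.83
= 47.78 mGal

47.78


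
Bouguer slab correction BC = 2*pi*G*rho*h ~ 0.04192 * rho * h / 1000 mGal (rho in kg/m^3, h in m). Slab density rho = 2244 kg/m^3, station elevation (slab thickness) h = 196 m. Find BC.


BC = 0.04192 * rho * h / 1000
= 0.04192 * 2244 * 196 / 1000
= 18.4374 mGal

18.4374


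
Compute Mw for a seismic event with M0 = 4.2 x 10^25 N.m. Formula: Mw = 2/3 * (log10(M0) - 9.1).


log10(M0) = log10(4.2 x 10^25) = 25.6232
Mw = 2/3 * (25.6232 - 9.1)
= 2/3 * 16.5232
= 11.02

11.02


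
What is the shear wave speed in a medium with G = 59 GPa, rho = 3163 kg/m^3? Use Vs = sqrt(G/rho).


Convert G to Pa: G = 59e9 Pa
Compute G/rho = 59e9 / 3163 = 18653177.3633
Vs = sqrt(18653177.3633) = 4318.93 m/s

4318.93


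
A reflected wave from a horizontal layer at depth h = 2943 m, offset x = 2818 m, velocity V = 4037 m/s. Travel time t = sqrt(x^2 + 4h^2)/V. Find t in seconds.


x^2 + 4h^2 = 2818^2 + 4*2943^2 = 7941124 + 34644996 = 42586120
sqrt(42586120) = 6525.8042
t = 6525.8042 / 4037 = 1.6165 s

1.6165


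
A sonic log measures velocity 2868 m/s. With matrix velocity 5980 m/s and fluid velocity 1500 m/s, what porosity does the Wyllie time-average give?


1/V - 1/Vm = 1/2868 - 1/5980 = 0.00018145
1/Vf - 1/Vm = 1/1500 - 1/5980 = 0.00049944
phi = 0.00018145 / 0.00049944 = 0.3633

0.3633


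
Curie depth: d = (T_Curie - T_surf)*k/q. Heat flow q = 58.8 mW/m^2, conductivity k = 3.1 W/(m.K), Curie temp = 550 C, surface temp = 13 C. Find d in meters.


T_Curie - T_surf = 550 - 13 = 537 C
Convert q to W/m^2: 58.8 mW/m^2 = 0.0588 W/m^2
d = 537 * 3.1 / 0.0588 = 28311.22 m

28311.22


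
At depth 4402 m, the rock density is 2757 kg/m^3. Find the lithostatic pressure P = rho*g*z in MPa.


P = rho * g * z / 1e6
= 2757 * 9.81 * 4402 / 1e6
= 119057240.34 / 1e6
= 119.0572 MPa

119.0572


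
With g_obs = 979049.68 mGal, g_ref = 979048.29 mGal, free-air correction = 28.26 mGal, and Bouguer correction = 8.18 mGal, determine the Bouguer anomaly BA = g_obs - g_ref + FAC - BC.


BA = g_obs - g_ref + FAC - BC
= 979049.68 - 979048.29 + 28.26 - 8.18
= 21.47 mGal

21.47


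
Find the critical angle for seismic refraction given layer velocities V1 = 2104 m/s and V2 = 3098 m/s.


V1/V2 = 2104/3098 = 0.679148
theta_c = arcsin(0.679148) = 42.7771 degrees

42.7771


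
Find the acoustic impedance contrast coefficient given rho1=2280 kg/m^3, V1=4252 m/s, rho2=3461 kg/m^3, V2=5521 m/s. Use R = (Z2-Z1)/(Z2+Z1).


Z1 = 2280 * 4252 = 9694560
Z2 = 3461 * 5521 = 19108181
R = (19108181 - 9694560) / (19108181 + 9694560) = 9413621 / 28802741 = 0.3268

0.3268


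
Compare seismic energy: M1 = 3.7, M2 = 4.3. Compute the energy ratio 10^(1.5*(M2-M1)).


M2 - M1 = 4.3 - 3.7 = 0.6
1.5 * 0.6 = 0.9
ratio = 10^0.9 = 7.94

7.94


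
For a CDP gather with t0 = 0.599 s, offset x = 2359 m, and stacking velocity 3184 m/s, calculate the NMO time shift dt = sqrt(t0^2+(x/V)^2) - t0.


x/Vnmo = 2359/3184 = 0.740892
(x/Vnmo)^2 = 0.548921
t0^2 = 0.358801
sqrt(0.358801 + 0.548921) = 0.952744
dt = 0.952744 - 0.599 = 0.353744

0.353744


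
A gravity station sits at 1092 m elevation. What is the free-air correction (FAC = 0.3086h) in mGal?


FAC = 0.3086 * h
= 0.3086 * 1092
= 336.9912 mGal

336.9912


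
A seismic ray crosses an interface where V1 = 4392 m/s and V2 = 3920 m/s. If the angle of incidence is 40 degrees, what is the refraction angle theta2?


sin(theta1) = sin(40 deg) = 0.642788
sin(theta2) = V2/V1 * sin(theta1) = 3920/4392 * 0.642788 = 0.573708
theta2 = arcsin(0.573708) = 35.0092 degrees

35.0092


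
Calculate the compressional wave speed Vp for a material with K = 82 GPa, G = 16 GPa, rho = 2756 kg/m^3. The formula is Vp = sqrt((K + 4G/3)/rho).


First compute the effective modulus:
K + 4G/3 = 82e9 + 4*16e9/3 = 103333333333.33 Pa
Then divide by density:
103333333333.33 / 2756 = 37493952.5883 Pa/(kg/m^3)
Take the square root:
Vp = sqrt(37493952.5883) = 6123.23 m/s

6123.23


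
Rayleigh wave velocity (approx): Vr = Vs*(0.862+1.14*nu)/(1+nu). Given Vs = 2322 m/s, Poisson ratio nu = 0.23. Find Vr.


Numerator factor = 0.862 + 1.14*0.23 = 1.1242
Denominator = 1 + 0.23 = 1.23
Vr = 2322 * 1.1242 / 1.23 = 2122.27 m/s

2122.27


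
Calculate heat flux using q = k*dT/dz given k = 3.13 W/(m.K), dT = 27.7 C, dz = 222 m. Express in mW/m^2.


q = k * dT / dz * 1000
= 3.13 * 27.7 / 222 * 1000
= 0.390545 * 1000
= 390.545 mW/m^2

390.545


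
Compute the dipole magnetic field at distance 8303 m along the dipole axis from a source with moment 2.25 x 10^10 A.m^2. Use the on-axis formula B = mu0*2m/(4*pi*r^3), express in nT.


m = 2.25 x 10^10 = 22500000000 A.m^2
2m = 45000000000 A.m^2
r^3 = 8303^3 = 572407234127
B = (4pi*10^-7) * 45000000000 / (4*pi * 572407234127) * 1e9
= 56548.667765 / 7193081446380.14 * 1e9
= 7.8615 nT

7.8615


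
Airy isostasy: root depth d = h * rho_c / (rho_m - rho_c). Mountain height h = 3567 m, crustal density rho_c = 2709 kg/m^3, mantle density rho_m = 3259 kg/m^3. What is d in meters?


rho_m - rho_c = 3259 - 2709 = 550
d = 3567 * 2709 / 550
= 9663003 / 550
= 17569.1 m

17569.1


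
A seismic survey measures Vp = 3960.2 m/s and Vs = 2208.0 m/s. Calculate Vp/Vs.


Vp/Vs = 3960.2 / 2208.0
= 1.7936

1.7936


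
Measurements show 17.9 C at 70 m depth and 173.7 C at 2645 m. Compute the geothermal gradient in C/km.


dT = 173.7 - 17.9 = 155.8 C
dz = 2645 - 70 = 2575 m
gradient = dT/dz * 1000 = 155.8/2575 * 1000 = 60.5049 C/km

60.5049


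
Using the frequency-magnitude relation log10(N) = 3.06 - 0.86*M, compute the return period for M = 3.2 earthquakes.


log10(N) = 3.06 - 0.86*3.2 = 0.308
N = 10^0.308 = 2.032357
T = 1/N = 1/2.032357 = 0.492 years

0.492


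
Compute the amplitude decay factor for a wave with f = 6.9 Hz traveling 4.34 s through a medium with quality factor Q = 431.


pi*f*t/Q = pi*6.9*4.34/431 = 0.218279
A/A0 = exp(-0.218279) = 0.803901

0.803901


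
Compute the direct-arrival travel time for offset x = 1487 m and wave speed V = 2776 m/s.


t = x / V
= 1487 / 2776
= 0.5357 s

0.5357


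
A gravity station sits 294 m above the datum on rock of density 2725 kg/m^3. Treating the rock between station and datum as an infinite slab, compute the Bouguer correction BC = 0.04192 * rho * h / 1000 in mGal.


BC = 0.04192 * rho * h / 1000
= 0.04192 * 2725 * 294 / 1000
= 33.5842 mGal

33.5842


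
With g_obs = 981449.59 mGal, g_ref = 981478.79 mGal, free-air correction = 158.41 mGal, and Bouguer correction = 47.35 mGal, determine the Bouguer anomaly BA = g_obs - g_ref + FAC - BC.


BA = g_obs - g_ref + FAC - BC
= 981449.59 - 981478.79 + 158.41 - 47.35
= 81.86 mGal

81.86


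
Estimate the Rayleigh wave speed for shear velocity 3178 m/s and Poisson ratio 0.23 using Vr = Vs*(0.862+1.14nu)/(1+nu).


Numerator factor = 0.862 + 1.14*0.23 = 1.1242
Denominator = 1 + 0.23 = 1.23
Vr = 3178 * 1.1242 / 1.23 = 2904.64 m/s

2904.64


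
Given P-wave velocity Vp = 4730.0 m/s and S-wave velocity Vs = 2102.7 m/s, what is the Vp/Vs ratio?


Vp/Vs = 4730.0 / 2102.7
= 2.2495

2.2495


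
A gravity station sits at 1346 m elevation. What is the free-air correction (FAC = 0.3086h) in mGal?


FAC = 0.3086 * h
= 0.3086 * 1346
= 415.3756 mGal

415.3756


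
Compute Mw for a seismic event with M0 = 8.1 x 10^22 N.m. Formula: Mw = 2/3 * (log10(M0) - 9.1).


log10(M0) = log10(8.1 x 10^22) = 22.9085
Mw = 2/3 * (22.9085 - 9.1)
= 2/3 * 13.8085
= 9.21

9.21


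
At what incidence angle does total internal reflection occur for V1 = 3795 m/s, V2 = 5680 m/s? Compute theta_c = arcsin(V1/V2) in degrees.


V1/V2 = 3795/5680 = 0.668134
theta_c = arcsin(0.668134) = 41.9232 degrees

41.9232


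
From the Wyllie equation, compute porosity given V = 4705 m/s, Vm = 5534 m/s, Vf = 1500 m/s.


1/V - 1/Vm = 1/4705 - 1/5534 = 3.184e-05
1/Vf - 1/Vm = 1/1500 - 1/5534 = 0.00048597
phi = 3.184e-05 / 0.00048597 = 0.0655

0.0655


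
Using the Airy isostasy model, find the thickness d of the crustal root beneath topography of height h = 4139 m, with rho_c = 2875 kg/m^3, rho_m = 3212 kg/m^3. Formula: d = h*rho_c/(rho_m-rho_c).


rho_m - rho_c = 3212 - 2875 = 337
d = 4139 * 2875 / 337
= 11899625 / 337
= 35310.46 m

35310.46


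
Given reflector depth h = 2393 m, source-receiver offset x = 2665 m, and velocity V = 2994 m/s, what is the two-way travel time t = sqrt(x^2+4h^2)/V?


x^2 + 4h^2 = 2665^2 + 4*2393^2 = 7102225 + 22905796 = 30008021
sqrt(30008021) = 5477.9577
t = 5477.9577 / 2994 = 1.8296 s

1.8296


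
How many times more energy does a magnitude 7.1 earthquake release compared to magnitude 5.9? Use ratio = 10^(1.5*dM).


M2 - M1 = 7.1 - 5.9 = 1.2
1.5 * 1.2 = 1.8
ratio = 10^1.8 = 63.1

63.1


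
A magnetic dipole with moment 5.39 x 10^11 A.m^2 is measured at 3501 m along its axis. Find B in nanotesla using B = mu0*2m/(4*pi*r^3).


m = 5.39 x 10^11 = 539000000000 A.m^2
2m = 1078000000000 A.m^2
r^3 = 3501^3 = 42911760501
B = (4pi*10^-7) * 1078000000000 / (4*pi * 42911760501) * 1e9
= 1354654.752228 / 539245086170.19 * 1e9
= 2512.1318 nT

2512.1318


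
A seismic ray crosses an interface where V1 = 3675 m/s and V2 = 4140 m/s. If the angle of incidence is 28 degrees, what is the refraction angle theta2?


sin(theta1) = sin(28 deg) = 0.469472
sin(theta2) = V2/V1 * sin(theta1) = 4140/3675 * 0.469472 = 0.528874
theta2 = arcsin(0.528874) = 31.9294 degrees

31.9294


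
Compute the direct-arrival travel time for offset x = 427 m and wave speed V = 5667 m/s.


t = x / V
= 427 / 5667
= 0.0753 s

0.0753


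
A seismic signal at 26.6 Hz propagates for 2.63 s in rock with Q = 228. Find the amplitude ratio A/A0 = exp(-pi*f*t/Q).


pi*f*t/Q = pi*26.6*2.63/228 = 0.963945
A/A0 = exp(-0.963945) = 0.381385

0.381385


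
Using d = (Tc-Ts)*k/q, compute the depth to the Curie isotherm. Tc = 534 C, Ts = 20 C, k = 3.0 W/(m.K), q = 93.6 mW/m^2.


T_Curie - T_surf = 534 - 20 = 514 C
Convert q to W/m^2: 93.6 mW/m^2 = 0.0936 W/m^2
d = 514 * 3.0 / 0.0936 = 16474.36 m

16474.36


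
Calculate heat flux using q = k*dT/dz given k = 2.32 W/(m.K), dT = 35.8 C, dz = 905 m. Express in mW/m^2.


q = k * dT / dz * 1000
= 2.32 * 35.8 / 905 * 1000
= 0.091775 * 1000
= 91.7746 mW/m^2

91.7746


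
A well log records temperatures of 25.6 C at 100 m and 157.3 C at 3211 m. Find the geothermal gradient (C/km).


dT = 157.3 - 25.6 = 131.7 C
dz = 3211 - 100 = 3111 m
gradient = dT/dz * 1000 = 131.7/3111 * 1000 = 42.3337 C/km

42.3337


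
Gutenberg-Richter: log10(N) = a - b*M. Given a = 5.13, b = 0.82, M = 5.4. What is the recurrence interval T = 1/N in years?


log10(N) = 5.13 - 0.82*5.4 = 0.702
N = 10^0.702 = 5.035006
T = 1/N = 1/5.035006 = 0.1986 years

0.1986


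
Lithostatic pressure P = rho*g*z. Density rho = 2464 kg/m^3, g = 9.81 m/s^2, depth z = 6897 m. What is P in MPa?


P = rho * g * z / 1e6
= 2464 * 9.81 * 6897 / 1e6
= 166713180.48 / 1e6
= 166.7132 MPa

166.7132


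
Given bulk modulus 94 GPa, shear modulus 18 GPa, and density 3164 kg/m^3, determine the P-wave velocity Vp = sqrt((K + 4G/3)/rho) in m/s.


First compute the effective modulus:
K + 4G/3 = 94e9 + 4*18e9/3 = 118000000000.0 Pa
Then divide by density:
118000000000.0 / 3164 = 37294563.8432 Pa/(kg/m^3)
Take the square root:
Vp = sqrt(37294563.8432) = 6106.93 m/s

6106.93


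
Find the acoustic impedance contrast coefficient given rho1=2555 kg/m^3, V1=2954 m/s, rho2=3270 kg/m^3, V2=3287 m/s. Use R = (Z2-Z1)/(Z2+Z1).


Z1 = 2555 * 2954 = 7547470
Z2 = 3270 * 3287 = 10748490
R = (10748490 - 7547470) / (10748490 + 7547470) = 3201020 / 18295960 = 0.175

0.175


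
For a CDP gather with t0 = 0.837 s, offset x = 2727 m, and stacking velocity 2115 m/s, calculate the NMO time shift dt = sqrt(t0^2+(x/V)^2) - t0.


x/Vnmo = 2727/2115 = 1.289362
(x/Vnmo)^2 = 1.662454
t0^2 = 0.700569
sqrt(0.700569 + 1.662454) = 1.537213
dt = 1.537213 - 0.837 = 0.700213

0.700213


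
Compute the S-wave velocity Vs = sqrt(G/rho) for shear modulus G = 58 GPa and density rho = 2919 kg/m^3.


Convert G to Pa: G = 58e9 Pa
Compute G/rho = 58e9 / 2919 = 19869818.431
Vs = sqrt(19869818.431) = 4457.56 m/s

4457.56


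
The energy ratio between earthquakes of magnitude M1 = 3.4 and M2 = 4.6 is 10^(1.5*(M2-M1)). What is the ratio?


M2 - M1 = 4.6 - 3.4 = 1.2
1.5 * 1.2 = 1.8
ratio = 10^1.8 = 63.1

63.1


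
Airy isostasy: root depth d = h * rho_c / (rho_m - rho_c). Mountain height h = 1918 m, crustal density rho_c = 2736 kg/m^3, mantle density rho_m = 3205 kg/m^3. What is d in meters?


rho_m - rho_c = 3205 - 2736 = 469
d = 1918 * 2736 / 469
= 5247648 / 469
= 11189.01 m

11189.01


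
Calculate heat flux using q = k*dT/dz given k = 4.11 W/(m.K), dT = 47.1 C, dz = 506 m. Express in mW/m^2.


q = k * dT / dz * 1000
= 4.11 * 47.1 / 506 * 1000
= 0.382571 * 1000
= 382.5711 mW/m^2

382.5711


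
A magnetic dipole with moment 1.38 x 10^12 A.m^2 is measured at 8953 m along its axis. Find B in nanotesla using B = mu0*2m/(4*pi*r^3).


m = 1.38 x 10^12 = 1380000000000 A.m^2
2m = 2760000000000 A.m^2
r^3 = 8953^3 = 717638539177
B = (4pi*10^-7) * 2760000000000 / (4*pi * 717638539177) * 1e9
= 3468318.289563 / 9018111850445.5 * 1e9
= 384.5947 nT

384.5947


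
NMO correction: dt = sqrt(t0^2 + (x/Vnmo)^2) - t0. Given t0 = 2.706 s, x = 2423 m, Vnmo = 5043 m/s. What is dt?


x/Vnmo = 2423/5043 = 0.480468
(x/Vnmo)^2 = 0.230849
t0^2 = 7.322436
sqrt(7.322436 + 0.230849) = 2.748324
dt = 2.748324 - 2.706 = 0.042324

0.042324


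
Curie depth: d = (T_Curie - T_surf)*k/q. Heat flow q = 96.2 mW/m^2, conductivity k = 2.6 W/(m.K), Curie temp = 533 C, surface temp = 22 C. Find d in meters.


T_Curie - T_surf = 533 - 22 = 511 C
Convert q to W/m^2: 96.2 mW/m^2 = 0.0962 W/m^2
d = 511 * 2.6 / 0.0962 = 13810.81 m

13810.81


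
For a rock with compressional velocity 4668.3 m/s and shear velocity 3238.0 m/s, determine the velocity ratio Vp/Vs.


Vp/Vs = 4668.3 / 3238.0
= 1.4417

1.4417


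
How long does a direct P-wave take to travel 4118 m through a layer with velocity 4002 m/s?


t = x / V
= 4118 / 4002
= 1.029 s

1.029


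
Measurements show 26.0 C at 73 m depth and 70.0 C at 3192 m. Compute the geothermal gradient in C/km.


dT = 70.0 - 26.0 = 44.0 C
dz = 3192 - 73 = 3119 m
gradient = dT/dz * 1000 = 44.0/3119 * 1000 = 14.1071 C/km

14.1071


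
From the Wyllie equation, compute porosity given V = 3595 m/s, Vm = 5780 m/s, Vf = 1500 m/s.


1/V - 1/Vm = 1/3595 - 1/5780 = 0.00010515
1/Vf - 1/Vm = 1/1500 - 1/5780 = 0.00049366
phi = 0.00010515 / 0.00049366 = 0.213

0.213


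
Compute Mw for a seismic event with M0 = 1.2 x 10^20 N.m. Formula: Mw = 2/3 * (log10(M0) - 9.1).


log10(M0) = log10(1.2 x 10^20) = 20.0792
Mw = 2/3 * (20.0792 - 9.1)
= 2/3 * 10.9792
= 7.32

7.32


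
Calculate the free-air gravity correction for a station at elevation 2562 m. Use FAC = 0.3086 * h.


FAC = 0.3086 * h
= 0.3086 * 2562
= 790.6332 mGal

790.6332


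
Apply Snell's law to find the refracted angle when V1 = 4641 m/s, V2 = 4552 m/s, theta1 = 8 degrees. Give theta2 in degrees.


sin(theta1) = sin(8 deg) = 0.139173
sin(theta2) = V2/V1 * sin(theta1) = 4552/4641 * 0.139173 = 0.136504
theta2 = arcsin(0.136504) = 7.8456 degrees

7.8456


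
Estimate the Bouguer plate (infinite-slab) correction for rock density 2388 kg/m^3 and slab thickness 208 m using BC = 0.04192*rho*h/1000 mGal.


BC = 0.04192 * rho * h / 1000
= 0.04192 * 2388 * 208 / 1000
= 20.8218 mGal

20.8218


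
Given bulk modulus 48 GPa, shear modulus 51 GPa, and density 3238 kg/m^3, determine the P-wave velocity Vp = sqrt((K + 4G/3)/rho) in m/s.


First compute the effective modulus:
K + 4G/3 = 48e9 + 4*51e9/3 = 116000000000.0 Pa
Then divide by density:
116000000000.0 / 3238 = 35824583.076 Pa/(kg/m^3)
Take the square root:
Vp = sqrt(35824583.076) = 5985.36 m/s

5985.36


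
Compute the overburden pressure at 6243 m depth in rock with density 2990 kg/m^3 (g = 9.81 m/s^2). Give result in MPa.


P = rho * g * z / 1e6
= 2990 * 9.81 * 6243 / 1e6
= 183119051.7 / 1e6
= 183.1191 MPa

183.1191


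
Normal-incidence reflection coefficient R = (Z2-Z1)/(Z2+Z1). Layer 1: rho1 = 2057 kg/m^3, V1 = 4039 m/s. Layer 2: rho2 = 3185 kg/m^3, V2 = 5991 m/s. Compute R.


Z1 = 2057 * 4039 = 8308223
Z2 = 3185 * 5991 = 19081335
R = (19081335 - 8308223) / (19081335 + 8308223) = 10773112 / 27389558 = 0.3933

0.3933


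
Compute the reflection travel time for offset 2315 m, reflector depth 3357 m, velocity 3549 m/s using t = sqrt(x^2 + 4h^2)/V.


x^2 + 4h^2 = 2315^2 + 4*3357^2 = 5359225 + 45077796 = 50437021
sqrt(50437021) = 7101.9026
t = 7101.9026 / 3549 = 2.0011 s

2.0011


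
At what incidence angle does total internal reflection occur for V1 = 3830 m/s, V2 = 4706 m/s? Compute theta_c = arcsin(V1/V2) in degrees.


V1/V2 = 3830/4706 = 0.813855
theta_c = arcsin(0.813855) = 54.4743 degrees

54.4743


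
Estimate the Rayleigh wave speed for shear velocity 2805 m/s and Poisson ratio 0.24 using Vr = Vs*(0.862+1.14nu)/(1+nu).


Numerator factor = 0.862 + 1.14*0.24 = 1.1356
Denominator = 1 + 0.24 = 1.24
Vr = 2805 * 1.1356 / 1.24 = 2568.84 m/s

2568.84


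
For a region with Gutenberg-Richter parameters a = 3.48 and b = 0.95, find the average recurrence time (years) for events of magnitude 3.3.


log10(N) = 3.48 - 0.95*3.3 = 0.345
N = 10^0.345 = 2.213095
T = 1/N = 1/2.213095 = 0.4519 years

0.4519


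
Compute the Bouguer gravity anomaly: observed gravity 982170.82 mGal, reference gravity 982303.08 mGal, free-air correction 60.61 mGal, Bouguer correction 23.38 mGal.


BA = g_obs - g_ref + FAC - BC
= 982170.82 - 982303.08 + 60.61 - 23.38
= -95.03 mGal

-95.03


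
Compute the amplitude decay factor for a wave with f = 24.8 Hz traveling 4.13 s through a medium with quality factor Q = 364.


pi*f*t/Q = pi*24.8*4.13/364 = 0.883996
A/A0 = exp(-0.883996) = 0.413129

0.413129


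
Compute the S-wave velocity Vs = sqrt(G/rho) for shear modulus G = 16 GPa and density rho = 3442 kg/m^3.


Convert G to Pa: G = 16e9 Pa
Compute G/rho = 16e9 / 3442 = 4648460.1976
Vs = sqrt(4648460.1976) = 2156.03 m/s

2156.03


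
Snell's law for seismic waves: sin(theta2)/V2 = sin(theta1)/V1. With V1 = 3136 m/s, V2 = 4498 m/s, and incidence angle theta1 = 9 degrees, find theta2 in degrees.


sin(theta1) = sin(9 deg) = 0.156434
sin(theta2) = V2/V1 * sin(theta1) = 4498/3136 * 0.156434 = 0.224376
theta2 = arcsin(0.224376) = 12.9662 degrees

12.9662


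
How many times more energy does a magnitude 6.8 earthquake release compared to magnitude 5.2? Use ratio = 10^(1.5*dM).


M2 - M1 = 6.8 - 5.2 = 1.6
1.5 * 1.6 = 2.4
ratio = 10^2.4 = 251.19

251.19


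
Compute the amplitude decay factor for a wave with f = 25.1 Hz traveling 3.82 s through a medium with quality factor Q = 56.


pi*f*t/Q = pi*25.1*3.82/56 = 5.378968
A/A0 = exp(-5.378968) = 0.004613

0.004613


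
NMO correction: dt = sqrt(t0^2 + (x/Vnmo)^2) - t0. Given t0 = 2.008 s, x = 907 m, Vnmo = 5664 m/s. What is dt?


x/Vnmo = 907/5664 = 0.160134
(x/Vnmo)^2 = 0.025643
t0^2 = 4.032064
sqrt(4.032064 + 0.025643) = 2.014375
dt = 2.014375 - 2.008 = 0.006375

0.006375


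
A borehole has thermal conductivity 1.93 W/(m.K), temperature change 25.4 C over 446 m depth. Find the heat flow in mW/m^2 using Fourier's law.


q = k * dT / dz * 1000
= 1.93 * 25.4 / 446 * 1000
= 0.109915 * 1000
= 109.9148 mW/m^2

109.9148


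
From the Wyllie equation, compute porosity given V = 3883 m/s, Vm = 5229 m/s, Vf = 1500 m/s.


1/V - 1/Vm = 1/3883 - 1/5229 = 6.629e-05
1/Vf - 1/Vm = 1/1500 - 1/5229 = 0.00047543
phi = 6.629e-05 / 0.00047543 = 0.1394

0.1394


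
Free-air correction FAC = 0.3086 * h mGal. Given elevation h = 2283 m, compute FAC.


FAC = 0.3086 * h
= 0.3086 * 2283
= 704.5338 mGal

704.5338


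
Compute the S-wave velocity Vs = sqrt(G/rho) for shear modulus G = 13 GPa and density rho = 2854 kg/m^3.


Convert G to Pa: G = 13e9 Pa
Compute G/rho = 13e9 / 2854 = 4555010.5116
Vs = sqrt(4555010.5116) = 2134.25 m/s

2134.25


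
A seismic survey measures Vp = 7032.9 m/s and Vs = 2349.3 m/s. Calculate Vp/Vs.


Vp/Vs = 7032.9 / 2349.3
= 2.9936

2.9936


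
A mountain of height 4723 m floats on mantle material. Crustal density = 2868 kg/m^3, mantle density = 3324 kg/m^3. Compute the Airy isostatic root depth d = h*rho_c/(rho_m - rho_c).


rho_m - rho_c = 3324 - 2868 = 456
d = 4723 * 2868 / 456
= 13545564 / 456
= 29705.18 m

29705.18


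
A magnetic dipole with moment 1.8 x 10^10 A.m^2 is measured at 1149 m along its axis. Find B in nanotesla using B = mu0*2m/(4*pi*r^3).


m = 1.8 x 10^10 = 18000000000 A.m^2
2m = 36000000000 A.m^2
r^3 = 1149^3 = 1516910949
B = (4pi*10^-7) * 36000000000 / (4*pi * 1516910949) * 1e9
= 45238.934212 / 19062065174.11 * 1e9
= 2373.2441 nT

2373.2441


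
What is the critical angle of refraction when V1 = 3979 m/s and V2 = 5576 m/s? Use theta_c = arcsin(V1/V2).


V1/V2 = 3979/5576 = 0.713594
theta_c = arcsin(0.713594) = 45.5281 degrees

45.5281


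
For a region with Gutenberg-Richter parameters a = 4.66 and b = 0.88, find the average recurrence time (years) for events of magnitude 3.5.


log10(N) = 4.66 - 0.88*3.5 = 1.58
N = 10^1.58 = 38.01894
T = 1/N = 1/38.01894 = 0.0263 years

0.0263


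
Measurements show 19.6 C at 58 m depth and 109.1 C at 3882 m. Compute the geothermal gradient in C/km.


dT = 109.1 - 19.6 = 89.5 C
dz = 3882 - 58 = 3824 m
gradient = dT/dz * 1000 = 89.5/3824 * 1000 = 23.4048 C/km

23.4048


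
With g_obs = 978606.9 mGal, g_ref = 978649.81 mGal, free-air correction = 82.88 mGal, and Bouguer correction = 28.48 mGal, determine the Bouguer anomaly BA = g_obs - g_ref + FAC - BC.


BA = g_obs - g_ref + FAC - BC
= 978606.9 - 978649.81 + 82.88 - 28.48
= 11.49 mGal

11.49


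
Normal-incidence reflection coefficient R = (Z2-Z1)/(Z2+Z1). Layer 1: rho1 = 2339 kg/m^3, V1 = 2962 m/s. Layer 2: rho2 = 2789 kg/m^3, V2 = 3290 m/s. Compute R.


Z1 = 2339 * 2962 = 6928118
Z2 = 2789 * 3290 = 9175810
R = (9175810 - 6928118) / (9175810 + 6928118) = 2247692 / 16103928 = 0.1396

0.1396


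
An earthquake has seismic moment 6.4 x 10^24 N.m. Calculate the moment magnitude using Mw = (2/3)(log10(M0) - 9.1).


log10(M0) = log10(6.4 x 10^24) = 24.8062
Mw = 2/3 * (24.8062 - 9.1)
= 2/3 * 15.7062
= 10.47

10.47


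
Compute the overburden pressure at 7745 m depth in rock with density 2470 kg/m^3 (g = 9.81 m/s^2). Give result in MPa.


P = rho * g * z / 1e6
= 2470 * 9.81 * 7745 / 1e6
= 187666771.5 / 1e6
= 187.6668 MPa

187.6668


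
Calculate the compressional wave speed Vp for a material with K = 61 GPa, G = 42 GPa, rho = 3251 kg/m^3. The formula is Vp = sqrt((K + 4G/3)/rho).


First compute the effective modulus:
K + 4G/3 = 61e9 + 4*42e9/3 = 117000000000.0 Pa
Then divide by density:
117000000000.0 / 3251 = 35988926.4842 Pa/(kg/m^3)
Take the square root:
Vp = sqrt(35988926.4842) = 5999.08 m/s

5999.08


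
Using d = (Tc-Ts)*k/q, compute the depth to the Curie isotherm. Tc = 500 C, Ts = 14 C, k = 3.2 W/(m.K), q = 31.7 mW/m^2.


T_Curie - T_surf = 500 - 14 = 486 C
Convert q to W/m^2: 31.7 mW/m^2 = 0.0317 W/m^2
d = 486 * 3.2 / 0.0317 = 49059.94 m

49059.94


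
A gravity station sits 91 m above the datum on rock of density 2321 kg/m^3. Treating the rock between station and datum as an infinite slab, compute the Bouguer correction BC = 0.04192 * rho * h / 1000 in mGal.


BC = 0.04192 * rho * h / 1000
= 0.04192 * 2321 * 91 / 1000
= 8.854 mGal

8.854


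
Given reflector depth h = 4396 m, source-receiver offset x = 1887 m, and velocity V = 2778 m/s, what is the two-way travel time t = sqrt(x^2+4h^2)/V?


x^2 + 4h^2 = 1887^2 + 4*4396^2 = 3560769 + 77299264 = 80860033
sqrt(80860033) = 8992.2207
t = 8992.2207 / 2778 = 3.2369 s

3.2369


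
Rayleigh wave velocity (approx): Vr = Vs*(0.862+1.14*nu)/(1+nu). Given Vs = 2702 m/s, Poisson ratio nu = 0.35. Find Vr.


Numerator factor = 0.862 + 1.14*0.35 = 1.261
Denominator = 1 + 0.35 = 1.35
Vr = 2702 * 1.261 / 1.35 = 2523.87 m/s

2523.87


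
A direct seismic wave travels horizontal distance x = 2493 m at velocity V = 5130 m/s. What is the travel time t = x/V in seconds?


t = x / V
= 2493 / 5130
= 0.486 s

0.486


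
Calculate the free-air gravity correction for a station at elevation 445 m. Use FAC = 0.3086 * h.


FAC = 0.3086 * h
= 0.3086 * 445
= 137.327 mGal

137.327


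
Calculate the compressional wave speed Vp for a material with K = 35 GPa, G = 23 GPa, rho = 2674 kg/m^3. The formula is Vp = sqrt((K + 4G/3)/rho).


First compute the effective modulus:
K + 4G/3 = 35e9 + 4*23e9/3 = 65666666666.67 Pa
Then divide by density:
65666666666.67 / 2674 = 24557466.9658 Pa/(kg/m^3)
Take the square root:
Vp = sqrt(24557466.9658) = 4955.55 m/s

4955.55


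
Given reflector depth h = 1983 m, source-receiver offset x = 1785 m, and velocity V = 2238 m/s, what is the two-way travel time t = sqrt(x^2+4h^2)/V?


x^2 + 4h^2 = 1785^2 + 4*1983^2 = 3186225 + 15729156 = 18915381
sqrt(18915381) = 4349.1816
t = 4349.1816 / 2238 = 1.9433 s

1.9433


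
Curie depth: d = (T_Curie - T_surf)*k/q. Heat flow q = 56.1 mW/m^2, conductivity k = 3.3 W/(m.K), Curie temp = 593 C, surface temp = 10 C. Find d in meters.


T_Curie - T_surf = 593 - 10 = 583 C
Convert q to W/m^2: 56.1 mW/m^2 = 0.0561 W/m^2
d = 583 * 3.3 / 0.0561 = 34294.12 m

34294.12


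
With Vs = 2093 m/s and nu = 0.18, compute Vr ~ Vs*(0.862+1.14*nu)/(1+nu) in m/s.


Numerator factor = 0.862 + 1.14*0.18 = 1.0672
Denominator = 1 + 0.18 = 1.18
Vr = 2093 * 1.0672 / 1.18 = 1892.92 m/s

1892.92


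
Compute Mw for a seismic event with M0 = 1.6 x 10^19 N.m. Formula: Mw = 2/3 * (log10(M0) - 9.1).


log10(M0) = log10(1.6 x 10^19) = 19.2041
Mw = 2/3 * (19.2041 - 9.1)
= 2/3 * 10.1041
= 6.74

6.74


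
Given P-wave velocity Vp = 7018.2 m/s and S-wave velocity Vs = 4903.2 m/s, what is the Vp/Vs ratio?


Vp/Vs = 7018.2 / 4903.2
= 1.4314

1.4314


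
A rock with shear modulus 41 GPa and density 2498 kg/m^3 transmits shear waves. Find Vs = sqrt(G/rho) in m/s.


Convert G to Pa: G = 41e9 Pa
Compute G/rho = 41e9 / 2498 = 16413130.5044
Vs = sqrt(16413130.5044) = 4051.31 m/s

4051.31


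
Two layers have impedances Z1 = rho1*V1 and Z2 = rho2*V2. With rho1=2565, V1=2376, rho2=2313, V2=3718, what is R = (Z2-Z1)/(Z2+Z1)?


Z1 = 2565 * 2376 = 6094440
Z2 = 2313 * 3718 = 8599734
R = (8599734 - 6094440) / (8599734 + 6094440) = 2505294 / 14694174 = 0.1705

0.1705


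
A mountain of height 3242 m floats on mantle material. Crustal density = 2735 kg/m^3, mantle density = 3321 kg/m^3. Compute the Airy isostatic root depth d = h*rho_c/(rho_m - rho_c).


rho_m - rho_c = 3321 - 2735 = 586
d = 3242 * 2735 / 586
= 8866870 / 586
= 15131.18 m

15131.18


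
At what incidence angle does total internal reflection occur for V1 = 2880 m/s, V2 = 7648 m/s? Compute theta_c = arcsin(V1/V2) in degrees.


V1/V2 = 2880/7648 = 0.376569
theta_c = arcsin(0.376569) = 22.1213 degrees

22.1213


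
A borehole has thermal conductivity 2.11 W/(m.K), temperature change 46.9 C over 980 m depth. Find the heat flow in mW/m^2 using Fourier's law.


q = k * dT / dz * 1000
= 2.11 * 46.9 / 980 * 1000
= 0.100979 * 1000
= 100.9786 mW/m^2

100.9786


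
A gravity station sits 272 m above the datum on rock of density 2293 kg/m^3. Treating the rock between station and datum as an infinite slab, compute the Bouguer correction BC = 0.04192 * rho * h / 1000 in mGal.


BC = 0.04192 * rho * h / 1000
= 0.04192 * 2293 * 272 / 1000
= 26.1453 mGal

26.1453


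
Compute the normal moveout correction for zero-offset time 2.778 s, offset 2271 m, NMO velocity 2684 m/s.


x/Vnmo = 2271/2684 = 0.846125
(x/Vnmo)^2 = 0.715928
t0^2 = 7.717284
sqrt(7.717284 + 0.715928) = 2.903999
dt = 2.903999 - 2.778 = 0.125999

0.125999


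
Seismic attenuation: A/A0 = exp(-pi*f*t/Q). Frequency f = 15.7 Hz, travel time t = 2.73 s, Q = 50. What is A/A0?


pi*f*t/Q = pi*15.7*2.73/50 = 2.693036
A/A0 = exp(-2.693036) = 0.067675

0.067675


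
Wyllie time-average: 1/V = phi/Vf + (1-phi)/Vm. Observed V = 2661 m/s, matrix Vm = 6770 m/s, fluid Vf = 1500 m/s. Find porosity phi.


1/V - 1/Vm = 1/2661 - 1/6770 = 0.00022809
1/Vf - 1/Vm = 1/1500 - 1/6770 = 0.00051896
phi = 0.00022809 / 0.00051896 = 0.4395

0.4395


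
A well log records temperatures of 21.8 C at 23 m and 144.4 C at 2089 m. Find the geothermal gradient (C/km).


dT = 144.4 - 21.8 = 122.6 C
dz = 2089 - 23 = 2066 m
gradient = dT/dz * 1000 = 122.6/2066 * 1000 = 59.3417 C/km

59.3417


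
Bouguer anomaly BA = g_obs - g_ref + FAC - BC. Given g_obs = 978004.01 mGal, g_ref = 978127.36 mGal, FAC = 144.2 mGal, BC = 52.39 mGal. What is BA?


BA = g_obs - g_ref + FAC - BC
= 978004.01 - 978127.36 + 144.2 - 52.39
= -31.54 mGal

-31.54


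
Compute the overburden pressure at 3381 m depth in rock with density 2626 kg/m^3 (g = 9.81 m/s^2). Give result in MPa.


P = rho * g * z / 1e6
= 2626 * 9.81 * 3381 / 1e6
= 87098143.86 / 1e6
= 87.0981 MPa

87.0981


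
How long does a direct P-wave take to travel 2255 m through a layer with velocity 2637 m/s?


t = x / V
= 2255 / 2637
= 0.8551 s

0.8551


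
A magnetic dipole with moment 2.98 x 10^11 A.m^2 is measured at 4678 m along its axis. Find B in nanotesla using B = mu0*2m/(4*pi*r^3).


m = 2.98 x 10^11 = 298000000000 A.m^2
2m = 596000000000 A.m^2
r^3 = 4678^3 = 102371873752
B = (4pi*10^-7) * 596000000000 / (4*pi * 102371873752) * 1e9
= 748955.688616 / 1286442906054.02 * 1e9
= 582.1912 nT

582.1912


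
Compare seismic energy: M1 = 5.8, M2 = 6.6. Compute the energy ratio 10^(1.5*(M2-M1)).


M2 - M1 = 6.6 - 5.8 = 0.8
1.5 * 0.8 = 1.2
ratio = 10^1.2 = 15.85

15.85


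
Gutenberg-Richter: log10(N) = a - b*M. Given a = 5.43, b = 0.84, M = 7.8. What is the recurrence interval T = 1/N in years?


log10(N) = 5.43 - 0.84*7.8 = -1.122
N = 10^-1.122 = 0.075509
T = 1/N = 1/0.075509 = 13.2434 years

13.2434


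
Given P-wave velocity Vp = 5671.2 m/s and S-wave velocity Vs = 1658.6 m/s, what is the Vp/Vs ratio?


Vp/Vs = 5671.2 / 1658.6
= 3.4193

3.4193


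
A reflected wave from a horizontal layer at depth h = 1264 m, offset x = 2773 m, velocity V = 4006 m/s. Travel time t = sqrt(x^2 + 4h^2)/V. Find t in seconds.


x^2 + 4h^2 = 2773^2 + 4*1264^2 = 7689529 + 6390784 = 14080313
sqrt(14080313) = 3752.3743
t = 3752.3743 / 4006 = 0.9367 s

0.9367


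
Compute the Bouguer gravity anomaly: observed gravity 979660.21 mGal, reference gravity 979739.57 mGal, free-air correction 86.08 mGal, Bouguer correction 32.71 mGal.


BA = g_obs - g_ref + FAC - BC
= 979660.21 - 979739.57 + 86.08 - 32.71
= -25.99 mGal

-25.99


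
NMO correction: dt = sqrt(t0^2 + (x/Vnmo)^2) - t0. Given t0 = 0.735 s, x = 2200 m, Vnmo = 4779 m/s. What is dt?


x/Vnmo = 2200/4779 = 0.460347
(x/Vnmo)^2 = 0.21192
t0^2 = 0.540225
sqrt(0.540225 + 0.21192) = 0.867263
dt = 0.867263 - 0.735 = 0.132263

0.132263


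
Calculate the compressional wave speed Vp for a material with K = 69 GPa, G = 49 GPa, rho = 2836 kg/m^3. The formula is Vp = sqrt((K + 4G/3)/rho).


First compute the effective modulus:
K + 4G/3 = 69e9 + 4*49e9/3 = 134333333333.33 Pa
Then divide by density:
134333333333.33 / 2836 = 47367183.827 Pa/(kg/m^3)
Take the square root:
Vp = sqrt(47367183.827) = 6882.38 m/s

6882.38


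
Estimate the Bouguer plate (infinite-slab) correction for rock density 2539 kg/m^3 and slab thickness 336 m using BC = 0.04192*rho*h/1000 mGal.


BC = 0.04192 * rho * h / 1000
= 0.04192 * 2539 * 336 / 1000
= 35.7621 mGal

35.7621


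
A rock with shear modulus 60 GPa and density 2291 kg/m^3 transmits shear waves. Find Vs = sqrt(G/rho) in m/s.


Convert G to Pa: G = 60e9 Pa
Compute G/rho = 60e9 / 2291 = 26189436.9271
Vs = sqrt(26189436.9271) = 5117.56 m/s

5117.56


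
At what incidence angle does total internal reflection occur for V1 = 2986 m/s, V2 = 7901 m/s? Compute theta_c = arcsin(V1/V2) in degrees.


V1/V2 = 2986/7901 = 0.377927
theta_c = arcsin(0.377927) = 22.2053 degrees

22.2053


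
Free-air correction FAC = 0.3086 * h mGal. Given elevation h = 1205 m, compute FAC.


FAC = 0.3086 * h
= 0.3086 * 1205
= 371.863 mGal

371.863


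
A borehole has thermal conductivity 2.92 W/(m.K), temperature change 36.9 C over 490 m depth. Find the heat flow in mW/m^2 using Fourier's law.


q = k * dT / dz * 1000
= 2.92 * 36.9 / 490 * 1000
= 0.219894 * 1000
= 219.8939 mW/m^2

219.8939


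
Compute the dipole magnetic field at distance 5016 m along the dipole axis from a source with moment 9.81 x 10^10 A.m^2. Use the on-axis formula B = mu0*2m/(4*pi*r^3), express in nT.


m = 9.81 x 10^10 = 98100000000 A.m^2
2m = 196200000000 A.m^2
r^3 = 5016^3 = 126203844096
B = (4pi*10^-7) * 196200000000 / (4*pi * 126203844096) * 1e9
= 246552.191454 / 1585924277867.14 * 1e9
= 155.4628 nT

155.4628


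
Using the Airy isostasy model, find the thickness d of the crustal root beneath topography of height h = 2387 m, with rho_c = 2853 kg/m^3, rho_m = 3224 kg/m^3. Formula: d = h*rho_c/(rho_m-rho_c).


rho_m - rho_c = 3224 - 2853 = 371
d = 2387 * 2853 / 371
= 6810111 / 371
= 18356.09 m

18356.09


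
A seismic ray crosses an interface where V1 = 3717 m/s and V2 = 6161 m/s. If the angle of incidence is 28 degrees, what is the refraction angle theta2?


sin(theta1) = sin(28 deg) = 0.469472
sin(theta2) = V2/V1 * sin(theta1) = 6161/3717 * 0.469472 = 0.778158
theta2 = arcsin(0.778158) = 51.0923 degrees

51.0923


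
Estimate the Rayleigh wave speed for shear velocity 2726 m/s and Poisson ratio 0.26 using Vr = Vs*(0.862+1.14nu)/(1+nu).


Numerator factor = 0.862 + 1.14*0.26 = 1.1584
Denominator = 1 + 0.26 = 1.26
Vr = 2726 * 1.1584 / 1.26 = 2506.19 m/s

2506.19


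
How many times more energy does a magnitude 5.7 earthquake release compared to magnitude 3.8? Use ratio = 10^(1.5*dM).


M2 - M1 = 5.7 - 3.8 = 1.9
1.5 * 1.9 = 2.85
ratio = 10^2.85 = 707.95

707.95


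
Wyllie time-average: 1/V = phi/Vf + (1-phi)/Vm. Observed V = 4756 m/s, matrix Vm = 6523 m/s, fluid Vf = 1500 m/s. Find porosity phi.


1/V - 1/Vm = 1/4756 - 1/6523 = 5.696e-05
1/Vf - 1/Vm = 1/1500 - 1/6523 = 0.00051336
phi = 5.696e-05 / 0.00051336 = 0.1109

0.1109


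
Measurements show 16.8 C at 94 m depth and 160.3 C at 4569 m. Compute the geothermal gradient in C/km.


dT = 160.3 - 16.8 = 143.5 C
dz = 4569 - 94 = 4475 m
gradient = dT/dz * 1000 = 143.5/4475 * 1000 = 32.067 C/km

32.067


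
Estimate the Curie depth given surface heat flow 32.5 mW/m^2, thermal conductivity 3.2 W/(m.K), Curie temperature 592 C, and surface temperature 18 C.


T_Curie - T_surf = 592 - 18 = 574 C
Convert q to W/m^2: 32.5 mW/m^2 = 0.0325 W/m^2
d = 574 * 3.2 / 0.0325 = 56516.92 m

56516.92


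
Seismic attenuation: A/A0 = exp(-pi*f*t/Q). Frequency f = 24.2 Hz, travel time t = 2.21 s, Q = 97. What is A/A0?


pi*f*t/Q = pi*24.2*2.21/97 = 1.732151
A/A0 = exp(-1.732151) = 0.176903

0.176903


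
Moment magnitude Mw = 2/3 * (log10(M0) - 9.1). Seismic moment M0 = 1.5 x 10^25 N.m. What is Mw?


log10(M0) = log10(1.5 x 10^25) = 25.1761
Mw = 2/3 * (25.1761 - 9.1)
= 2/3 * 16.0761
= 10.72

10.72


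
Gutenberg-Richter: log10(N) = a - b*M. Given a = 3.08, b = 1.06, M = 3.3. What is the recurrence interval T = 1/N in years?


log10(N) = 3.08 - 1.06*3.3 = -0.418
N = 10^-0.418 = 0.381944
T = 1/N = 1/0.381944 = 2.6182 years

2.6182


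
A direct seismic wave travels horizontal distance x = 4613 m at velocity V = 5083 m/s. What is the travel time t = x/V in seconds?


t = x / V
= 4613 / 5083
= 0.9075 s

0.9075


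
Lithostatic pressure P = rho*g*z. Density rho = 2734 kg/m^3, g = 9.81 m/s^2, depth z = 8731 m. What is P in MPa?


P = rho * g * z / 1e6
= 2734 * 9.81 * 8731 / 1e6
= 234170134.74 / 1e6
= 234.1701 MPa

234.1701


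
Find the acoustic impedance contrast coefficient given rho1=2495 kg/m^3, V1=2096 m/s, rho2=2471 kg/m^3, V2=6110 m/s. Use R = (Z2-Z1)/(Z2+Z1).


Z1 = 2495 * 2096 = 5229520
Z2 = 2471 * 6110 = 15097810
R = (15097810 - 5229520) / (15097810 + 5229520) = 9868290 / 20327330 = 0.4855

0.4855


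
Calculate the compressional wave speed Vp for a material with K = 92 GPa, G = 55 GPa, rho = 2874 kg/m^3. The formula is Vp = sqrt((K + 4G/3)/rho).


First compute the effective modulus:
K + 4G/3 = 92e9 + 4*55e9/3 = 165333333333.33 Pa
Then divide by density:
165333333333.33 / 2874 = 57527255.8571 Pa/(kg/m^3)
Take the square root:
Vp = sqrt(57527255.8571) = 7584.67 m/s

7584.67


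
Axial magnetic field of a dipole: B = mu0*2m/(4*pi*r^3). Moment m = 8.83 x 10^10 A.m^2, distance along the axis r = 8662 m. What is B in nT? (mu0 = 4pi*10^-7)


m = 8.83 x 10^10 = 88300000000 A.m^2
2m = 176600000000 A.m^2
r^3 = 8662^3 = 649911973528
B = (4pi*10^-7) * 176600000000 / (4*pi * 649911973528) * 1e9
= 221922.10505 / 8167034726062.44 * 1e9
= 27.1729 nT

27.1729
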